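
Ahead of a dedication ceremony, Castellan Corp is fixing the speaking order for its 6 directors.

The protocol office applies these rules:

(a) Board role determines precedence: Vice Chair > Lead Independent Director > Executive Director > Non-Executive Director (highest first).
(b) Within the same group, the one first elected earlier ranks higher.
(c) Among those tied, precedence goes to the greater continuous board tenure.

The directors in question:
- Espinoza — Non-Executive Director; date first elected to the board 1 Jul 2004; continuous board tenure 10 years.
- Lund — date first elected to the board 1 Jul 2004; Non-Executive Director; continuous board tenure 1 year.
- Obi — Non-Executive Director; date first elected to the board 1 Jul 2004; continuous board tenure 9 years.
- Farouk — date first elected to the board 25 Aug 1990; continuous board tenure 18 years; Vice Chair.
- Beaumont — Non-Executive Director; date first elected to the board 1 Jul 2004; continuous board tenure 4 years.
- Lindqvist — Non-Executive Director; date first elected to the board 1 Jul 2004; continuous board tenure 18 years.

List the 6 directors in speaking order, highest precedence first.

Farouk, Lindqvist, Espinoza, Obi, Beaumont, Lund

By board role: Farouk (Vice Chair); then Lindqvist, Espinoza, Obi, Beaumont and Lund (Non-Executive Director).
Lindqvist, Espinoza, Obi, Beaumont and Lund all have date first elected to the board 1 Jul 2004, so the next rule applies.
Among Lindqvist, Espinoza, Obi, Beaumont and Lund, by continuous board tenure (higher first): Lindqvist (18 years) before Espinoza (10 years) before Obi (9 years) before Beaumont (4 years) before Lund (1 year).
Full order: Farouk, Lindqvist, Espinoza, Obi, Beaumont, Lund.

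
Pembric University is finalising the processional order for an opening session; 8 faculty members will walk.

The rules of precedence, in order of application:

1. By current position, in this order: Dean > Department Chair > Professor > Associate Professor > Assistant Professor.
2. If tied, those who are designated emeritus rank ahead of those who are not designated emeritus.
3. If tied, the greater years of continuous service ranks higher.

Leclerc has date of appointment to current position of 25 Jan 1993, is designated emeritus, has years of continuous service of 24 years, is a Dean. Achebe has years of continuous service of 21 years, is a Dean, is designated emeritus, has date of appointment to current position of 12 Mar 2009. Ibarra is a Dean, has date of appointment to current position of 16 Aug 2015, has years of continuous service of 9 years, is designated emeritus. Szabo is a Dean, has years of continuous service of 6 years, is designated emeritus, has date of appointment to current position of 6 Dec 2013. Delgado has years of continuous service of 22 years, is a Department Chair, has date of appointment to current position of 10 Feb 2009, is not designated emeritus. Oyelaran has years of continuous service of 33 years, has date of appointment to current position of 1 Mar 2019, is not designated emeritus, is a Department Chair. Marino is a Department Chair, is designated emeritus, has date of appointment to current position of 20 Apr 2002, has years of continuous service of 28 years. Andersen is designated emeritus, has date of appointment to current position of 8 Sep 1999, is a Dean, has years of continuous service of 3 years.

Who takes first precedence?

By current position: Leclerc, Achebe, Ibarra, Szabo and Andersen (Dean); then Marino, Oyelaran and Delgado (Department Chair).
Leclerc, Achebe, Ibarra, Szabo and Andersen are each designated emeritus, so the next rule applies.
Among Leclerc, Achebe, Ibarra, Szabo and Andersen, by years of continuous service (higher first): Leclerc (24 years) before Achebe (21 years) before Ibarra (9 years) before Szabo (6 years) before Andersen (3 years).
Among Marino, Oyelaran and Delgado, designated emeritus before not designated emeritus: Marino (designated emeritus) before Oyelaran and Delgado (not designated emeritus).
Among Oyelaran and Delgado, by years of continuous service (higher first): Oyelaran (33 years) before Delgado (22 years).
Order: Leclerc, Achebe, Ibarra, Szabo, Andersen, Marino, Oyelaran, Delgado.

Leclerc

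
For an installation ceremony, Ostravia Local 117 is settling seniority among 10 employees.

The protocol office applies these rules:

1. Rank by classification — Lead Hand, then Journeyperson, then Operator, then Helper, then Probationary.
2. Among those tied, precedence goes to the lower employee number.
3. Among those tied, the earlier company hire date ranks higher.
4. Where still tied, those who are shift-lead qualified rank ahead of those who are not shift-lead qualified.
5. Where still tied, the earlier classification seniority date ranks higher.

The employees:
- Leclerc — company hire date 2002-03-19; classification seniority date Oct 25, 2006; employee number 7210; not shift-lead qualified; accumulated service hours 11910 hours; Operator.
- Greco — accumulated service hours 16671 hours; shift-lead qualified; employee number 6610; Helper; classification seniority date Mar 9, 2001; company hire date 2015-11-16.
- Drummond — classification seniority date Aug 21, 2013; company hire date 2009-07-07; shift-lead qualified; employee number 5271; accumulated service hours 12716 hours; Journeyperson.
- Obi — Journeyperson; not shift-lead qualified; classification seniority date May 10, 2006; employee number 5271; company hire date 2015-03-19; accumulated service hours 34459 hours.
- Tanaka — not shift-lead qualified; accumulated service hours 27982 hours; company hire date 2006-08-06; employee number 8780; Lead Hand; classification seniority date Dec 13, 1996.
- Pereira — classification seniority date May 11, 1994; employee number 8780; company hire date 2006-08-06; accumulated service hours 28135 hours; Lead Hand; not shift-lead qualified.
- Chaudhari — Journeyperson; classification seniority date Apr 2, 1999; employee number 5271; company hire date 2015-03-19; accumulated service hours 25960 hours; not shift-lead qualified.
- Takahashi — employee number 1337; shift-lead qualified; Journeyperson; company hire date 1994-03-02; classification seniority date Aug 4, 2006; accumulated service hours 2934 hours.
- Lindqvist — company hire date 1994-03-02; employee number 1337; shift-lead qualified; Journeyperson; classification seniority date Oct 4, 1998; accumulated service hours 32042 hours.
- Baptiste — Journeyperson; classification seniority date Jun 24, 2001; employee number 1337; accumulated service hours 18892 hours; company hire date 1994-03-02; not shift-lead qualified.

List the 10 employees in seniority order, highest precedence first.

By classification: Pereira and Tanaka (Lead Hand); then Lindqvist, Takahashi, Baptiste, Drummond, Chaudhari and Obi (Journeyperson); then Leclerc (Operator); then Greco (Helper).
Pereira and Tanaka both have employee number 8780, so the next rule applies.
Pereira and Tanaka both have company hire date 2006-08-06, so the next rule applies.
Pereira and Tanaka are each not shift-lead qualified, so the next rule applies.
Among Pereira and Tanaka, by classification seniority date (earlier first): Pereira (May 11, 1994) before Tanaka (Dec 13, 1996).
Among Lindqvist, Takahashi, Baptiste, Drummond, Chaudhari and Obi, by employee number (lower first): Lindqvist, Takahashi and Baptiste (1337) before Drummond, Chaudhari and Obi (5271).
Lindqvist, Takahashi and Baptiste all have company hire date 1994-03-02, so the next rule applies.
Among Lindqvist, Takahashi and Baptiste, shift-lead qualified before not shift-lead qualified: Lindqvist and Takahashi (shift-lead qualified) before Baptiste (not shift-lead qualified).
Among Lindqvist and Takahashi, by classification seniority date (earlier first): Lindqvist (Oct 4, 1998) before Takahashi (Aug 4, 2006).
Among Drummond, Chaudhari and Obi, by company hire date (earlier first): Drummond (2009-07-07) before Chaudhari and Obi (2015-03-19).
Chaudhari and Obi are each not shift-lead qualified, so the next rule applies.
Among Chaudhari and Obi, by classification seniority date (earlier first): Chaudhari (Apr 2, 1999) before Obi (May 10, 2006).
Full order: Pereira, Tanaka, Lindqvist, Takahashi, Baptiste, Drummond, Chaudhari, Obi, Leclerc, Greco.

Pereira, Tanaka, Lindqvist, Takahashi, Baptiste, Drummond, Chaudhari, Obi, Leclerc, Greco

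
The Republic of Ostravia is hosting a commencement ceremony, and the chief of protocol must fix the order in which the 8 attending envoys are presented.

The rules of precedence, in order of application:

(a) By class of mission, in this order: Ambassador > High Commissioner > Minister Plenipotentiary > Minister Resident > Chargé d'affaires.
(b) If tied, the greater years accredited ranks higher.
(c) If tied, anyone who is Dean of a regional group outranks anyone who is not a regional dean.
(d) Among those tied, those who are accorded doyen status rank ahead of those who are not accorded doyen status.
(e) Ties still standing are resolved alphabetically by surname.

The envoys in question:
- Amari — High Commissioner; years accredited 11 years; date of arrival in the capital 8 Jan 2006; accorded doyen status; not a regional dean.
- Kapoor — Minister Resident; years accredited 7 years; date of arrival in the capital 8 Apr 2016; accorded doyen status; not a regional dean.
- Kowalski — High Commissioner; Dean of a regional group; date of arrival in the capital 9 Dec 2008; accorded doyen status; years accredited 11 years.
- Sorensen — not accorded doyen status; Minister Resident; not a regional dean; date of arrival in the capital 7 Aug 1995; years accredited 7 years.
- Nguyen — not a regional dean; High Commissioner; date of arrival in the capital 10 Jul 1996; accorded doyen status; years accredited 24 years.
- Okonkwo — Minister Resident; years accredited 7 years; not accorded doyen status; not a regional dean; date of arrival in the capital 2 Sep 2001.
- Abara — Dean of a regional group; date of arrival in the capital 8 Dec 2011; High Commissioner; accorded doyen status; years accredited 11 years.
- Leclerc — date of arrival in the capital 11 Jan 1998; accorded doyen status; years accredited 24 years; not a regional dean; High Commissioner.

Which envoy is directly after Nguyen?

By class of mission: Leclerc, Nguyen, Abara, Kowalski and Amari (High Commissioner); then Kapoor, Okonkwo and Sorensen (Minister Resident).
Among Leclerc, Nguyen, Abara, Kowalski and Amari, by years accredited (higher first): Leclerc and Nguyen (24 years) before Abara, Kowalski and Amari (11 years).
Leclerc and Nguyen are each not a regional dean, so the next rule applies.
Leclerc and Nguyen are each accorded doyen status, so the next rule applies.
Among Leclerc and Nguyen, alphabetically by surname: Leclerc before Nguyen.
Among Abara, Kowalski and Amari, Dean of a regional group before not a regional dean: Abara and Kowalski (Dean of a regional group) before Amari (not a regional dean).
Abara and Kowalski are each accorded doyen status, so the next rule applies.
Among Abara and Kowalski, alphabetically by surname: Abara before Kowalski.
Kapoor, Okonkwo and Sorensen all have years accredited 7 years, so the next rule applies.
Kapoor, Okonkwo and Sorensen are each not a regional dean, so the next rule applies.
Among Kapoor, Okonkwo and Sorensen, accorded doyen status before not accorded doyen status: Kapoor (accorded doyen status) before Okonkwo and Sorensen (not accorded doyen status).
Among Okonkwo and Sorensen, alphabetically by surname: Okonkwo before Sorensen.
Order: Leclerc, Nguyen, Abara, Kowalski, Amari, Kapoor, Okonkwo, Sorensen.

Abara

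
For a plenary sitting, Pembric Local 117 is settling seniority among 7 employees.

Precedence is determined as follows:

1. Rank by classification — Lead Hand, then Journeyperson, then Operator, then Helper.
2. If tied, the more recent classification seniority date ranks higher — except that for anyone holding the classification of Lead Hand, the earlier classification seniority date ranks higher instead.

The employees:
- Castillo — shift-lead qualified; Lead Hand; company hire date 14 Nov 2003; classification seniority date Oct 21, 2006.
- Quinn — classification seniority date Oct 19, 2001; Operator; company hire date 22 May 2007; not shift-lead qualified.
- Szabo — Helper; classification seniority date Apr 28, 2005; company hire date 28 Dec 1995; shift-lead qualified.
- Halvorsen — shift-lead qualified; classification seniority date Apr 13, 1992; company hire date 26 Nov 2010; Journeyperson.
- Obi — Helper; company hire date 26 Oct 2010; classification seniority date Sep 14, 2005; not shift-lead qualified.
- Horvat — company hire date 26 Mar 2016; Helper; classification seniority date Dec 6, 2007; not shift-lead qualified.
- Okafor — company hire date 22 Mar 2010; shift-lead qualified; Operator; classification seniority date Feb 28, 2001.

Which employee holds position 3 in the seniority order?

By classification: Castillo (Lead Hand); then Halvorsen (Journeyperson); then Quinn and Okafor (Operator); then Horvat, Obi and Szabo (Helper).
Among Quinn and Okafor, by classification seniority date (later first): Quinn (Oct 19, 2001) before Okafor (Feb 28, 2001).
Among Horvat, Obi and Szabo, by classification seniority date (later first): Horvat (Dec 6, 2007) before Obi (Sep 14, 2005) before Szabo (Apr 28, 2005).
Order: Castillo, Halvorsen, Quinn, Okafor, Horvat, Obi, Szabo.

Quinn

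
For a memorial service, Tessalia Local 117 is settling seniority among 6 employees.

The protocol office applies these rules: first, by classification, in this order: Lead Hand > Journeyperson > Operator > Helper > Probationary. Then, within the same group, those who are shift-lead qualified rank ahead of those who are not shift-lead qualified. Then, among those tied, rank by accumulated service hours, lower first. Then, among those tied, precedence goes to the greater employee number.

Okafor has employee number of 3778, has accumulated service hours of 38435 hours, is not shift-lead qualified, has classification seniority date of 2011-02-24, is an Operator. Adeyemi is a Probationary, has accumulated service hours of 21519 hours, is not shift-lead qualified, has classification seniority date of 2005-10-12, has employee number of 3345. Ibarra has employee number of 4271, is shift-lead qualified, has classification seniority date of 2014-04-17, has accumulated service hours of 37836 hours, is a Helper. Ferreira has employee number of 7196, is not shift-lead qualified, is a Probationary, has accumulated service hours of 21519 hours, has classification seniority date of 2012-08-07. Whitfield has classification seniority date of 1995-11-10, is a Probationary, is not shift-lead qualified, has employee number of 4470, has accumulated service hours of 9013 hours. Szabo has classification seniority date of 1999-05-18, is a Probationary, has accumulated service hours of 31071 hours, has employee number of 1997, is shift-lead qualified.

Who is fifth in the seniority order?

By classification: Okafor (Operator); then Ibarra (Helper); then Szabo, Whitfield, Ferreira and Adeyemi (Probationary).
Among Szabo, Whitfield, Ferreira and Adeyemi, shift-lead qualified before not shift-lead qualified: Szabo (shift-lead qualified) before Whitfield, Ferreira and Adeyemi (not shift-lead qualified).
Among Whitfield, Ferreira and Adeyemi, by accumulated service hours (lower first): Whitfield (9013 hours) before Ferreira and Adeyemi (21519 hours).
Among Ferreira and Adeyemi, by employee number (higher first): Ferreira (7196) before Adeyemi (3345).
Order: Okafor, Ibarra, Szabo, Whitfield, Ferreira, Adeyemi.

Ferreira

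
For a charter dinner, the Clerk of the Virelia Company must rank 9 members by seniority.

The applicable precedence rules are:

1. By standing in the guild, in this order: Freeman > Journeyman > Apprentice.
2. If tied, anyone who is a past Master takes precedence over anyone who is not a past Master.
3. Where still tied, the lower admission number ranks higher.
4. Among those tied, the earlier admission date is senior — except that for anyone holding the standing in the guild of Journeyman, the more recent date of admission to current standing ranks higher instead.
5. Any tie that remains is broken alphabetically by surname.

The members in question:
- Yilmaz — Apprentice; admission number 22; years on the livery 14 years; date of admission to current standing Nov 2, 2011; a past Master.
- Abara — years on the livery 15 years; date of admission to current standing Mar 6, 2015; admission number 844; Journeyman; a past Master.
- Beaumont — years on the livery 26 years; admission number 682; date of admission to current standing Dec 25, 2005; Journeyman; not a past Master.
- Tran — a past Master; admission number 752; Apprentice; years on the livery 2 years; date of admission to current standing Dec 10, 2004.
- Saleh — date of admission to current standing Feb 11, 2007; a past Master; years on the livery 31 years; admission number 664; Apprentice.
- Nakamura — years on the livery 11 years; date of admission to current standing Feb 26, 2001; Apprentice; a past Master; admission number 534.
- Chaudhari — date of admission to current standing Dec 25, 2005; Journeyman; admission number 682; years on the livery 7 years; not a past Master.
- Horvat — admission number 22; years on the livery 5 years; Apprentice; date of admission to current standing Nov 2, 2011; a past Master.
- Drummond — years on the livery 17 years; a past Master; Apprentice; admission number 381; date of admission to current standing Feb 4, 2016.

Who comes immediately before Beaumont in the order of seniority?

By standing in the guild: Abara, Beaumont and Chaudhari (Journeyman); then Horvat, Yilmaz, Drummond, Nakamura, Saleh and Tran (Apprentice).
Among Abara, Beaumont and Chaudhari, a past Master before not a past Master: Abara (a past Master) before Beaumont and Chaudhari (not a past Master).
Beaumont and Chaudhari both have admission number 682, so the next rule applies.
Beaumont and Chaudhari both have date of admission to current standing Dec 25, 2005, so the next rule applies.
Among Beaumont and Chaudhari, alphabetically by surname: Beaumont before Chaudhari.
Horvat, Yilmaz, Drummond, Nakamura, Saleh and Tran are each a past Master, so the next rule applies.
Among Horvat, Yilmaz, Drummond, Nakamura, Saleh and Tran, by admission number (lower first): Horvat and Yilmaz (22) before Drummond (381) before Nakamura (534) before Saleh (664) before Tran (752).
Horvat and Yilmaz both have date of admission to current standing Nov 2, 2011, so the next rule applies.
Among Horvat and Yilmaz, alphabetically by surname: Horvat before Yilmaz.
Order: Abara, Beaumont, Chaudhari, Horvat, Yilmaz, Drummond, Nakamura, Saleh, Tran.

Abara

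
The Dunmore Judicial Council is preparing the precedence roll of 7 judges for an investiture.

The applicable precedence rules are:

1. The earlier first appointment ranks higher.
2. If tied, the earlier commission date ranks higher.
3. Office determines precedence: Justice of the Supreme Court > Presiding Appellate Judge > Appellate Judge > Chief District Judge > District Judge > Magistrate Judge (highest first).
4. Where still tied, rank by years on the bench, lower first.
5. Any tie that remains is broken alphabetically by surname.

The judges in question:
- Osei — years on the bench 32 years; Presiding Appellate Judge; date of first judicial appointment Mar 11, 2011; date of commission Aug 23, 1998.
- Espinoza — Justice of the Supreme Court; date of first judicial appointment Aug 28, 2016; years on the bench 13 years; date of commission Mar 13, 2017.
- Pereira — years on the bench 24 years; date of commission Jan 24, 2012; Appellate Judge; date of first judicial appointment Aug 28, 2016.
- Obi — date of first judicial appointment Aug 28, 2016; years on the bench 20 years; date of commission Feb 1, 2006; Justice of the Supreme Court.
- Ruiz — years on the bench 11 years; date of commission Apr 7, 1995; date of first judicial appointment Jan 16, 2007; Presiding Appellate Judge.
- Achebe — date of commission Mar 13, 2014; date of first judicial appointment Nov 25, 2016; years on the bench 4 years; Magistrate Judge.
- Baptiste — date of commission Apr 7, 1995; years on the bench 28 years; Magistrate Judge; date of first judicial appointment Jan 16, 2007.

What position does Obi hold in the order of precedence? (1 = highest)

4

By date of first judicial appointment (earlier first): Ruiz and Baptiste (both Jan 16, 2007); then Osei (Mar 11, 2011); then Obi, Pereira and Espinoza (each Aug 28, 2016); then Achebe (Nov 25, 2016).
Ruiz and Baptiste both have date of commission Apr 7, 1995, so the next rule applies.
Among Ruiz and Baptiste, by office: Ruiz (Presiding Appellate Judge) before Baptiste (Magistrate Judge).
Among Obi, Pereira and Espinoza, by date of commission (earlier first): Obi (Feb 1, 2006) before Pereira (Jan 24, 2012) before Espinoza (Mar 13, 2017).
Order: Ruiz, Baptiste, Osei, Obi, Pereira, Espinoza, Achebe. So position 4.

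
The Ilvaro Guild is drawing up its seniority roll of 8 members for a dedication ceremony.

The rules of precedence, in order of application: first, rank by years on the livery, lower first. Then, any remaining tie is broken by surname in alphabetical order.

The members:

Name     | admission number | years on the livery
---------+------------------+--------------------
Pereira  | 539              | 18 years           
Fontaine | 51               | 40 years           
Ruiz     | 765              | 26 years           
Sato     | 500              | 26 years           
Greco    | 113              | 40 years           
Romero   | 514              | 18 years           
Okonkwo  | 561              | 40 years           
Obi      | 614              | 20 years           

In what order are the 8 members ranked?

Pereira, Romero, Obi, Ruiz, Sato, Fontaine, Greco, Okonkwo

By years on the livery (lower first): Pereira and Romero (both 18 years); then Obi (20 years); then Ruiz and Sato (both 26 years); then Fontaine, Greco and Okonkwo (each 40 years).
Among Pereira and Romero, alphabetically by surname: Pereira before Romero.
Among Ruiz and Sato, alphabetically by surname: Ruiz before Sato.
Among Fontaine, Greco and Okonkwo, alphabetically by surname: Fontaine before Greco before Okonkwo.
Full order: Pereira, Romero, Obi, Ruiz, Sato, Fontaine, Greco, Okonkwo.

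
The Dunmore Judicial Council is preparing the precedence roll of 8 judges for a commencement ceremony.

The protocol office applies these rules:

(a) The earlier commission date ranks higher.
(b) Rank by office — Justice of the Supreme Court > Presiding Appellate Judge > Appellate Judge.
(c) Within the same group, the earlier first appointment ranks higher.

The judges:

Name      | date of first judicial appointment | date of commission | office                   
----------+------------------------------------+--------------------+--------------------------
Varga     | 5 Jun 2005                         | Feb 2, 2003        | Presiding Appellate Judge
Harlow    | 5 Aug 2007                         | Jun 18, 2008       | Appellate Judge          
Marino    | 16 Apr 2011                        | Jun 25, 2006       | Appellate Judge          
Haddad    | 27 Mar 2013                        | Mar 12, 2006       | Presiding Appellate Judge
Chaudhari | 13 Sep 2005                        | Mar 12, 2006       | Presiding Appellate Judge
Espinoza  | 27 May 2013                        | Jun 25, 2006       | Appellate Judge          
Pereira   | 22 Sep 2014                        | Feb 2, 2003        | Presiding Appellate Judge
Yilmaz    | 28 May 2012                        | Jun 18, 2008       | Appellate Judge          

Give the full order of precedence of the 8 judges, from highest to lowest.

Varga, Pereira, Chaudhari, Haddad, Marino, Espinoza, Harlow, Yilmaz

By date of commission (earlier first): Varga and Pereira (both Feb 2, 2003); then Chaudhari and Haddad (both Mar 12, 2006); then Marino and Espinoza (both Jun 25, 2006); then Harlow and Yilmaz (both Jun 18, 2008).
Varga and Pereira are each Presiding Appellate Judge, so the next rule applies.
Among Varga and Pereira, by date of first judicial appointment (earlier first): Varga (5 Jun 2005) before Pereira (22 Sep 2014).
Chaudhari and Haddad are each Presiding Appellate Judge, so the next rule applies.
Among Chaudhari and Haddad, by date of first judicial appointment (earlier first): Chaudhari (13 Sep 2005) before Haddad (27 Mar 2013).
Marino and Espinoza are each Appellate Judge, so the next rule applies.
Among Marino and Espinoza, by date of first judicial appointment (earlier first): Marino (16 Apr 2011) before Espinoza (27 May 2013).
Harlow and Yilmaz are each Appellate Judge, so the next rule applies.
Among Harlow and Yilmaz, by date of first judicial appointment (earlier first): Harlow (5 Aug 2007) before Yilmaz (28 May 2012).
Full order: Varga, Pereira, Chaudhari, Haddad, Marino, Espinoza, Harlow, Yilmaz.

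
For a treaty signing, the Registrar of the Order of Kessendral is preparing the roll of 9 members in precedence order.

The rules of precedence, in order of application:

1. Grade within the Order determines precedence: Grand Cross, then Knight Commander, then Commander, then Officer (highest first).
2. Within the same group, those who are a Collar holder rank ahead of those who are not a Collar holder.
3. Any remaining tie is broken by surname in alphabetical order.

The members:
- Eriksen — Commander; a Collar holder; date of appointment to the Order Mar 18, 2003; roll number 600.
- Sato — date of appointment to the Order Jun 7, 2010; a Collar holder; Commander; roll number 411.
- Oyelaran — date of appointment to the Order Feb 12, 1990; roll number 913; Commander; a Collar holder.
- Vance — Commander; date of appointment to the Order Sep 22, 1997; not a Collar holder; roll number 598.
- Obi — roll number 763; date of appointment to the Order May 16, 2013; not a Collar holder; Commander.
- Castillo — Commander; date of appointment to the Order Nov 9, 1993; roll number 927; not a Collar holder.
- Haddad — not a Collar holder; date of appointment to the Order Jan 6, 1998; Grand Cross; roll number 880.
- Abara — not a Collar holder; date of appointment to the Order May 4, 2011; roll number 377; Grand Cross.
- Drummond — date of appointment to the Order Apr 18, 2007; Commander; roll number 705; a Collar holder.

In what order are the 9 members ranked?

By grade within the Order: Abara and Haddad (Grand Cross); then Drummond, Eriksen, Oyelaran, Sato, Castillo, Obi and Vance (Commander).
Abara and Haddad are each not a Collar holder, so the next rule applies.
Among Abara and Haddad, alphabetically by surname: Abara before Haddad.
Among Drummond, Eriksen, Oyelaran, Sato, Castillo, Obi and Vance, a Collar holder before not a Collar holder: Drummond, Eriksen, Oyelaran and Sato (a Collar holder) before Castillo, Obi and Vance (not a Collar holder).
Among Drummond, Eriksen, Oyelaran and Sato, alphabetically by surname: Drummond before Eriksen before Oyelaran before Sato.
Among Castillo, Obi and Vance, alphabetically by surname: Castillo before Obi before Vance.
Full order: Abara, Haddad, Drummond, Eriksen, Oyelaran, Sato, Castillo, Obi, Vance.

Abara, Haddad, Drummond, Eriksen, Oyelaran, Sato, Castillo, Obi, Vance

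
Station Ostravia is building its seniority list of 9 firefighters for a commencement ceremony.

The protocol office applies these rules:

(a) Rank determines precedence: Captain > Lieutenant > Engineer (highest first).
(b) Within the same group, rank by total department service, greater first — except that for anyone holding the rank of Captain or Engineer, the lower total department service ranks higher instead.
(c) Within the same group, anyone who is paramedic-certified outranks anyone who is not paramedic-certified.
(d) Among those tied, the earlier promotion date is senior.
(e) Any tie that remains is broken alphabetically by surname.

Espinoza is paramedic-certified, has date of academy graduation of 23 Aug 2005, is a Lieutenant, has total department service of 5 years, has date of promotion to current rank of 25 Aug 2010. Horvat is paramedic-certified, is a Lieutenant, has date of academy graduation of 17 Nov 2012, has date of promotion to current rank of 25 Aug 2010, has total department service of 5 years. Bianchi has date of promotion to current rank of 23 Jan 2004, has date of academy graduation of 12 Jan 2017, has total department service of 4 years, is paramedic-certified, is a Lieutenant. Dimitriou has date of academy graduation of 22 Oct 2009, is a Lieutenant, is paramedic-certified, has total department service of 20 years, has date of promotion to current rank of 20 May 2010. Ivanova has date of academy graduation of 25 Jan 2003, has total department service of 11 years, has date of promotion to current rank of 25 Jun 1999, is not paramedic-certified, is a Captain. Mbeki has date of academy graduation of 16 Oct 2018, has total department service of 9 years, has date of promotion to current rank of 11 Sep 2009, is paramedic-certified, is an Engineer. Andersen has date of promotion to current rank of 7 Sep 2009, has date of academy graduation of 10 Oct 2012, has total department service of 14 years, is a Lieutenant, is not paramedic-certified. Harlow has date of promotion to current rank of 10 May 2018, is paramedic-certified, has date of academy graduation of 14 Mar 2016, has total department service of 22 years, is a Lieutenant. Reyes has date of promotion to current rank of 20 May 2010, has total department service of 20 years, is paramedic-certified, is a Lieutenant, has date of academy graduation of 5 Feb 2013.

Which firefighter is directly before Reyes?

By rank: Ivanova (Captain); then Harlow, Dimitriou, Reyes, Andersen, Espinoza, Horvat and Bianchi (Lieutenant); then Mbeki (Engineer).
Among Harlow, Dimitriou, Reyes, Andersen, Espinoza, Horvat and Bianchi, by total department service (higher first): Harlow (22 years) before Dimitriou and Reyes (20 years) before Andersen (14 years) before Espinoza and Horvat (5 years) before Bianchi (4 years).
Dimitriou and Reyes are each paramedic-certified, so the next rule applies.
Dimitriou and Reyes both have date of promotion to current rank 20 May 2010, so the next rule applies.
Among Dimitriou and Reyes, alphabetically by surname: Dimitriou before Reyes.
Espinoza and Horvat are each paramedic-certified, so the next rule applies.
Espinoza and Horvat both have date of promotion to current rank 25 Aug 2010, so the next rule applies.
Among Espinoza and Horvat, alphabetically by surname: Espinoza before Horvat.
Order: Ivanova, Harlow, Dimitriou, Reyes, Andersen, Espinoza, Horvat, Bianchi, Mbeki.

Dimitriou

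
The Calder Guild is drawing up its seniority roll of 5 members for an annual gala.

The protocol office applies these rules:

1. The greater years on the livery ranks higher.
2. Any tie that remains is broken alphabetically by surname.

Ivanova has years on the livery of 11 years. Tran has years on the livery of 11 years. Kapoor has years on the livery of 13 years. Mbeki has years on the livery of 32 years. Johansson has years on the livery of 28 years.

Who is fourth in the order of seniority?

Ivanova

By years on the livery (higher first): Mbeki (32 years); then Johansson (28 years); then Kapoor (13 years); then Ivanova and Tran (both 11 years).
Among Ivanova and Tran, alphabetically by surname: Ivanova before Tran.
Order: Mbeki, Johansson, Kapoor, Ivanova, Tran.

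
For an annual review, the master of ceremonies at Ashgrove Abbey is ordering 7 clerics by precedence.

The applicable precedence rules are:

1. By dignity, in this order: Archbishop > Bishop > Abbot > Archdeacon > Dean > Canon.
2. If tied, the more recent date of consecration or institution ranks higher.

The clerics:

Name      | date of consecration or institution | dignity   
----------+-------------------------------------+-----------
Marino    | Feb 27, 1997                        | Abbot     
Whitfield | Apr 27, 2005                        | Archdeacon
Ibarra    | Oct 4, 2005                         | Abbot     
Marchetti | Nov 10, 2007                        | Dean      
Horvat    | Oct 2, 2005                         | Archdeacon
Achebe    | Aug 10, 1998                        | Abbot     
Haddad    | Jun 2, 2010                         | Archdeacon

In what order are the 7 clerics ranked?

Ibarra, Achebe, Marino, Haddad, Horvat, Whitfield, Marchetti

By dignity: Ibarra, Achebe and Marino (Abbot); then Haddad, Horvat and Whitfield (Archdeacon); then Marchetti (Dean).
Among Ibarra, Achebe and Marino, by date of consecration or institution (later first): Ibarra (Oct 4, 2005) before Achebe (Aug 10, 1998) before Marino (Feb 27, 1997).
Among Haddad, Horvat and Whitfield, by date of consecration or institution (later first): Haddad (Jun 2, 2010) before Horvat (Oct 2, 2005) before Whitfield (Apr 27, 2005).
Full order: Ibarra, Achebe, Marino, Haddad, Horvat, Whitfield, Marchetti.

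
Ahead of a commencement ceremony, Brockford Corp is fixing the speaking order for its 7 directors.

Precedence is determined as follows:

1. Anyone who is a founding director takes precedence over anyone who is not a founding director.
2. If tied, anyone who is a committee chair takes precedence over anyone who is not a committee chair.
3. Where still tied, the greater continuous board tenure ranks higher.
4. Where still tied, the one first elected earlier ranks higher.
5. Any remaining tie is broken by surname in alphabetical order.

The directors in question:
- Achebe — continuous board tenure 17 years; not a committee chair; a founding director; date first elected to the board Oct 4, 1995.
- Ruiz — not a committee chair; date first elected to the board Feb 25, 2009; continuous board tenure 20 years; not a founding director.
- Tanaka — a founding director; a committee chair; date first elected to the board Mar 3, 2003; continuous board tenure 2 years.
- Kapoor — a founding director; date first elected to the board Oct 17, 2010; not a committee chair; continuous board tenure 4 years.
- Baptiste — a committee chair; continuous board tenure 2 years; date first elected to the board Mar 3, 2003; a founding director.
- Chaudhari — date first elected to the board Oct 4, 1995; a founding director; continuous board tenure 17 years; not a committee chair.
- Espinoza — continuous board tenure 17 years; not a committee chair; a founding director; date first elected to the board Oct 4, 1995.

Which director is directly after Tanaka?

By the first rule: Baptiste, Tanaka, Achebe, Chaudhari, Espinoza and Kapoor (each a founding director); then Ruiz (not a founding director).
Among Baptiste, Tanaka, Achebe, Chaudhari, Espinoza and Kapoor, a committee chair before not a committee chair: Baptiste and Tanaka (a committee chair) before Achebe, Chaudhari, Espinoza and Kapoor (not a committee chair).
Baptiste and Tanaka both have continuous board tenure 2 years, so the next rule applies.
Baptiste and Tanaka both have date first elected to the board Mar 3, 2003, so the next rule applies.
Among Baptiste and Tanaka, alphabetically by surname: Baptiste before Tanaka.
Among Achebe, Chaudhari, Espinoza and Kapoor, by continuous board tenure (higher first): Achebe, Chaudhari and Espinoza (17 years) before Kapoor (4 years).
Achebe, Chaudhari and Espinoza all have date first elected to the board Oct 4, 1995, so the next rule applies.
Among Achebe, Chaudhari and Espinoza, alphabetically by surname: Achebe before Chaudhari before Espinoza.
Order: Baptiste, Tanaka, Achebe, Chaudhari, Espinoza, Kapoor, Ruiz.

Achebe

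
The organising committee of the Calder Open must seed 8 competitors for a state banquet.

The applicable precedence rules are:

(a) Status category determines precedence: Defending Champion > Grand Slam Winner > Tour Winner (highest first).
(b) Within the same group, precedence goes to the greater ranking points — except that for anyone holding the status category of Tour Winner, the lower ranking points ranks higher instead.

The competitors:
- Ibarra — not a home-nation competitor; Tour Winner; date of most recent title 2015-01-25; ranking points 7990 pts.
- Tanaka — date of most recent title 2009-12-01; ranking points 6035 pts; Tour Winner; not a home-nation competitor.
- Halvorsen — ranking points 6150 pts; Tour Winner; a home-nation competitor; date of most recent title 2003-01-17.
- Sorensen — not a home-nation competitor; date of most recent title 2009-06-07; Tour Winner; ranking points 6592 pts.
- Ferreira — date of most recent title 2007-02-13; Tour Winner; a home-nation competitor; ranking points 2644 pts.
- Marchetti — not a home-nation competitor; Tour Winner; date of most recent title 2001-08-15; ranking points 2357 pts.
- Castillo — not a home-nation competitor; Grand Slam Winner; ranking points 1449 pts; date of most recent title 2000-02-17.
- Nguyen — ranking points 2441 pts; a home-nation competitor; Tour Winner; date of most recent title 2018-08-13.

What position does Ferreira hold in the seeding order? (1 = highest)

By status category: Castillo (Grand Slam Winner); then Marchetti, Nguyen, Ferreira, Tanaka, Halvorsen, Sorensen and Ibarra (Tour Winner).
Among Marchetti, Nguyen, Ferreira, Tanaka, Halvorsen, Sorensen and Ibarra, by ranking points (lower first) (reversed rule for this group): Marchetti (2357 pts) before Nguyen (2441 pts) before Ferreira (2644 pts) before Tanaka (6035 pts) before Halvorsen (6150 pts) before Sorensen (6592 pts) before Ibarra (7990 pts).
Order: Castillo, Marchetti, Nguyen, Ferreira, Tanaka, Halvorsen, Sorensen, Ibarra. So position 4.

4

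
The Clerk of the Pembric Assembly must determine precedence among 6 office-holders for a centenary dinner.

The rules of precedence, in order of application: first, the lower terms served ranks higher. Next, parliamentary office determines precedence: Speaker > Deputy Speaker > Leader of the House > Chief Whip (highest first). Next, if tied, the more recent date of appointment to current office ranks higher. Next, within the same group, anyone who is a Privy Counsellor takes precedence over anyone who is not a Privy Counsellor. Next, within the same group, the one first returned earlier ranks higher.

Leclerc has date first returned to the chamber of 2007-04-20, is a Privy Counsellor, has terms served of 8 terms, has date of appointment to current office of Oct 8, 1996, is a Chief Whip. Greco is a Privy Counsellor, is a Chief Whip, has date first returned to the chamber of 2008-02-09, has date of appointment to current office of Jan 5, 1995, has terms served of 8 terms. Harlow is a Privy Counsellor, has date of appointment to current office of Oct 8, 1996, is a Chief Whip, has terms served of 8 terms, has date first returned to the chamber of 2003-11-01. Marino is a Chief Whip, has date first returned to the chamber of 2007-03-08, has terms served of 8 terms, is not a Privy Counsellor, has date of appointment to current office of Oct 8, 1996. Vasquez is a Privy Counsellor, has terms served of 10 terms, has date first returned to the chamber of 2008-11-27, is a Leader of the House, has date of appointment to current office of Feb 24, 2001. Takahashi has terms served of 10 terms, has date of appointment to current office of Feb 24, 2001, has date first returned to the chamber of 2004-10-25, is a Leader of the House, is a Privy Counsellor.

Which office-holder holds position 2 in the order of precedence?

Leclerc

By terms served (lower first): Harlow, Leclerc, Marino and Greco (each 8 terms); then Takahashi and Vasquez (both 10 terms).
Harlow, Leclerc, Marino and Greco are each Chief Whip, so the next rule applies.
Among Harlow, Leclerc, Marino and Greco, by date of appointment to current office (later first): Harlow, Leclerc and Marino (Oct 8, 1996) before Greco (Jan 5, 1995).
Among Harlow, Leclerc and Marino, a Privy Counsellor before not a Privy Counsellor: Harlow and Leclerc (a Privy Counsellor) before Marino (not a Privy Counsellor).
Among Harlow and Leclerc, by date first returned to the chamber (earlier first): Harlow (2003-11-01) before Leclerc (2007-04-20).
Takahashi and Vasquez are each Leader of the House, so the next rule applies.
Takahashi and Vasquez both have date of appointment to current office Feb 24, 2001, so the next rule applies.
Takahashi and Vasquez are each a Privy Counsellor, so the next rule applies.
Among Takahashi and Vasquez, by date first returned to the chamber (earlier first): Takahashi (2004-10-25) before Vasquez (2008-11-27).
Order: Harlow, Leclerc, Marino, Greco, Takahashi, Vasquez.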